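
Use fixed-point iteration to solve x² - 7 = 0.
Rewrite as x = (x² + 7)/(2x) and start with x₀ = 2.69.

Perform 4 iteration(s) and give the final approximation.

Equation: x² - 7 = 0
Fixed-point form: x = (x² + 7)/(2x)
x₀ = 2.69

x_1 = g(2.690000) = 2.646115
x_2 = g(2.646115) = 2.645751
x_3 = g(2.645751) = 2.645751
x_4 = g(2.645751) = 2.645751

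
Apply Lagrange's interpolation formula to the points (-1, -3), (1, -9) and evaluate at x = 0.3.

Lagrange interpolation formula:
P(x) = Σ yᵢ × Lᵢ(x)
where Lᵢ(x) = Π_{j≠i} (x - xⱼ)/(xᵢ - xⱼ)

L_0(0.3) = (0.3 - 1)/(-1 - 1) = 0.350000
L_1(0.3) = (0.3 - (-1))/(1 - (-1)) = 0.650000

P(0.3) = (-3)×L_0(0.3) + (-9)×L_1(0.3)
P(0.3) = -6.900000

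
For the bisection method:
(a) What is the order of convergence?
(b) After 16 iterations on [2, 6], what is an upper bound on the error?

(a) Bisection has linear (order 1) convergence; the error is halved each step.

(b) Error bound = (b-a)/2^n = (6 - 2)/2^{16}
    = 4/2^{16}

(a) 1 (linear); (b) error ≤ 6.10e-05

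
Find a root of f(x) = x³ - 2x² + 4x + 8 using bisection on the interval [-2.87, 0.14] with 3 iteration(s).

f(x) = x³ - 2x² + 4x + 8
Initial interval: [-2.87, 0.14]

Iteration 1:
  c_1 = (-2.870000 + 0.140000)/2 = -1.365000
  f(c_1) = f(-1.365000) = -3.729752
  f(a) × f(c) ≥ 0, new interval: [-1.365000, 0.140000]
Iteration 2:
  c_2 = (-1.365000 + 0.140000)/2 = -0.612500
  f(c_2) = f(-0.612500) = 4.569904
  f(a) × f(c) < 0, new interval: [-1.365000, -0.612500]
Iteration 3:
  c_3 = (-1.365000 + (-0.612500))/2 = -0.988750
  f(c_3) = f(-0.988750) = 1.123119
  f(a) × f(c) < 0, new interval: [-1.365000, -0.988750]

After 3 iteration(s), the approximation is c_3 = -0.988750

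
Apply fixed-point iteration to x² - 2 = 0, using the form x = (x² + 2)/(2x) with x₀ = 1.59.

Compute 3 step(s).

Equation: x² - 2 = 0
Fixed-point form: x = (x² + 2)/(2x)
x₀ = 1.59

x_1 = g(1.590000) = 1.423931
x_2 = g(1.423931) = 1.414247
x_3 = g(1.414247) = 1.414214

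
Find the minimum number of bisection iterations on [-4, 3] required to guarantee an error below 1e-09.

We need (b-a)/2^n ≤ 1e-09
(3 - (-4))/2^n ≤ 1e-09
7/2^n ≤ 1e-09
2^n ≥ 7000000000
n ≥ log₂(7000000000) = 32.70
n ≥ 33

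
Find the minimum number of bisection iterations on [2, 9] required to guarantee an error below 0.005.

We need (b-a)/2^n ≤ 0.005
(9 - 2)/2^n ≤ 0.005
7/2^n ≤ 0.005
2^n ≥ 1400
n ≥ log₂(1400) = 10.45
n ≥ 11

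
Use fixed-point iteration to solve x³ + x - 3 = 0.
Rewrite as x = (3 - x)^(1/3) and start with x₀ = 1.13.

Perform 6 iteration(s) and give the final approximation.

Equation: x³ + x - 3 = 0
Fixed-point form: x = (3 - x)^(1/3)
x₀ = 1.13

x_1 = g(1.130000) = 1.232009
x_2 = g(1.232009) = 1.209187
x_3 = g(1.209187) = 1.214367
x_4 = g(1.214367) = 1.213195
x_5 = g(1.213195) = 1.213461
x_6 = g(1.213461) = 1.213401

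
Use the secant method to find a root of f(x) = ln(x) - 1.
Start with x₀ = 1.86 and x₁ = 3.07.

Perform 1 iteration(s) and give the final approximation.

f(x) = ln(x) - 1
x₀ = 1.86, x₁ = 3.07

Secant formula: x_{n+1} = x_n - f(x_n)(x_n - x_{n-1})/(f(x_n) - f(x_{n-1}))

Iteration 1:
  f(1.860000) = -0.379424
  f(3.070000) = 0.121678
  x_2 = 3.070000 - 0.121678×(3.070000 - 1.860000)/(0.121678 - (-0.379424))
       = 2.776187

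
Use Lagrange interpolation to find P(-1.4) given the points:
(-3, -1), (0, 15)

Lagrange interpolation formula:
P(x) = Σ yᵢ × Lᵢ(x)
where Lᵢ(x) = Π_{j≠i} (x - xⱼ)/(xᵢ - xⱼ)

L_0(-1.4) = (-1.4 - 0)/(-3 - 0) = 0.466667
L_1(-1.4) = (-1.4 - (-3))/(0 - (-3)) = 0.533333

P(-1.4) = (-1)×L_0(-1.4) + 15×L_1(-1.4)
P(-1.4) = 7.533333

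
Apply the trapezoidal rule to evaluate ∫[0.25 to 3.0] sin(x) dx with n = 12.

f(x) = sin(x)
a = 0.25, b = 3.0, n = 12
h = (b - a)/n = 0.229167

Trapezoidal rule: (h/2)[f(x₀) + 2f(x₁) + 2f(x₂) + ... + f(xₙ)]

x_0 = 0.2500, f(x_0) = 0.247404, coefficient = 1
x_1 = 0.4792, f(x_1) = 0.461040, coefficient = 2
x_2 = 0.7083, f(x_2) = 0.650569, coefficient = 2
x_3 = 0.9375, f(x_3) = 0.806081, coefficient = 2
x_4 = 1.1667, f(x_4) = 0.919445, coefficient = 2
x_5 = 1.3958, f(x_5) = 0.984733, coefficient = 2
x_6 = 1.6250, f(x_6) = 0.998531, coefficient = 2
x_7 = 1.8542, f(x_7) = 0.960119, coefficient = 2
x_8 = 2.0833, f(x_8) = 0.871503, coefficient = 2
x_9 = 2.3125, f(x_9) = 0.737319, coefficient = 2
x_10 = 2.5417, f(x_10) = 0.564581, coefficient = 2
x_11 = 2.7708, f(x_11) = 0.362323, coefficient = 2
x_12 = 3.0000, f(x_12) = 0.141120, coefficient = 1

I ≈ (0.229167/2) × 17.021013 = 1.950324
Exact value: 1.958905
Error: 0.008581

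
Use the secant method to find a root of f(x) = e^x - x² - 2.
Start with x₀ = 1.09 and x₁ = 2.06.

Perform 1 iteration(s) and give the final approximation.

f(x) = e^x - x² - 2
x₀ = 1.09, x₁ = 2.06

Secant formula: x_{n+1} = x_n - f(x_n)(x_n - x_{n-1})/(f(x_n) - f(x_{n-1}))

Iteration 1:
  f(1.090000) = -0.213826
  f(2.060000) = 1.602370
  x_2 = 2.060000 - 1.602370×(2.060000 - 1.090000)/(1.602370 - (-0.213826))
       = 1.204201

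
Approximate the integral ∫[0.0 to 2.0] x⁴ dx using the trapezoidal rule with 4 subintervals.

f(x) = x⁴
a = 0.0, b = 2.0, n = 4
h = (b - a)/n = 0.500000

Trapezoidal rule: (h/2)[f(x₀) + 2f(x₁) + 2f(x₂) + ... + f(xₙ)]

x_0 = 0.0000, f(x_0) = 0.000000, coefficient = 1
x_1 = 0.5000, f(x_1) = 0.062500, coefficient = 2
x_2 = 1.0000, f(x_2) = 1.000000, coefficient = 2
x_3 = 1.5000, f(x_3) = 5.062500, coefficient = 2
x_4 = 2.0000, f(x_4) = 16.000000, coefficient = 1

I ≈ (0.500000/2) × 28.250000 = 7.062500
Exact value: 6.400000
Error: 0.662500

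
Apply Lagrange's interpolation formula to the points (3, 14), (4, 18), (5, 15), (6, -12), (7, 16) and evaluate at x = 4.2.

Lagrange interpolation formula:
P(x) = Σ yᵢ × Lᵢ(x)
where Lᵢ(x) = Π_{j≠i} (x - xⱼ)/(xᵢ - xⱼ)

L_0(4.2) = (4.2 - 4)/(3 - 4) × (4.2 - 5)/(3 - 5) × (4.2 - 6)/(3 - 6) × (4.2 - 7)/(3 - 7) = -0.033600
L_1(4.2) = (4.2 - 3)/(4 - 3) × (4.2 - 5)/(4 - 5) × (4.2 - 6)/(4 - 6) × (4.2 - 7)/(4 - 7) = 0.806400
L_2(4.2) = (4.2 - 3)/(5 - 3) × (4.2 - 4)/(5 - 4) × (4.2 - 6)/(5 - 6) × (4.2 - 7)/(5 - 7) = 0.302400
L_3(4.2) = (4.2 - 3)/(6 - 3) × (4.2 - 4)/(6 - 4) × (4.2 - 5)/(6 - 5) × (4.2 - 7)/(6 - 7) = -0.089600
L_4(4.2) = (4.2 - 3)/(7 - 3) × (4.2 - 4)/(7 - 4) × (4.2 - 5)/(7 - 5) × (4.2 - 6)/(7 - 6) = 0.014400

P(4.2) = 14×L_0(4.2) + 18×L_1(4.2) + 15×L_2(4.2) + (-12)×L_3(4.2) + 16×L_4(4.2)
P(4.2) = 19.886400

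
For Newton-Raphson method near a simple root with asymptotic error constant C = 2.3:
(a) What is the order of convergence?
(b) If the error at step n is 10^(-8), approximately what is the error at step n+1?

(a) Newton-Raphson has quadratic (order 2) convergence near simple roots.
    This means |e_{n+1}| ≈ C|e_n|².

(b) With |e_n| = 10^(-8) and C = 2.3:
    |e_{n+1}| ≈ 2.3 × (10^(-8))² = 2.3 × 10^(-16)

(a) 2 (quadratic); (b) |e_{n+1}| ≈ 2.300e-16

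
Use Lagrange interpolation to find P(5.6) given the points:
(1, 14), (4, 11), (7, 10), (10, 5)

Lagrange interpolation formula:
P(x) = Σ yᵢ × Lᵢ(x)
where Lᵢ(x) = Π_{j≠i} (x - xⱼ)/(xᵢ - xⱼ)

L_0(5.6) = (5.6 - 4)/(1 - 4) × (5.6 - 7)/(1 - 7) × (5.6 - 10)/(1 - 10) = -0.060840
L_1(5.6) = (5.6 - 1)/(4 - 1) × (5.6 - 7)/(4 - 7) × (5.6 - 10)/(4 - 10) = 0.524741
L_2(5.6) = (5.6 - 1)/(7 - 1) × (5.6 - 4)/(7 - 4) × (5.6 - 10)/(7 - 10) = 0.599704
L_3(5.6) = (5.6 - 1)/(10 - 1) × (5.6 - 4)/(10 - 4) × (5.6 - 7)/(10 - 7) = -0.063605

P(5.6) = 14×L_0(5.6) + 11×L_1(5.6) + 10×L_2(5.6) + 5×L_3(5.6)
P(5.6) = 10.599407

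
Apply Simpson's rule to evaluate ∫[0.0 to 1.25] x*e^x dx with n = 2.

f(x) = x*e^x
a = 0.0, b = 1.25, n = 2
h = (b - a)/n = 0.625000

Simpson's rule: (h/3)[f(x₀) + 4f(x₁) + 2f(x₂) + ... + f(xₙ)]

x_0 = 0.0000, f(x_0) = 0.000000, coefficient = 1
x_1 = 0.6250, f(x_1) = 1.167654, coefficient = 4
x_2 = 1.2500, f(x_2) = 4.362929, coefficient = 1

I ≈ (0.625000/3) × 9.033544 = 1.881988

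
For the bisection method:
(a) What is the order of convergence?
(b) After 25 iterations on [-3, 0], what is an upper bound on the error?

(a) Bisection has linear (order 1) convergence; the error is halved each step.

(b) Error bound = (b-a)/2^n = (0 - (-3))/2^{25}
    = 3/2^{25}

(a) 1 (linear); (b) error ≤ 8.94e-08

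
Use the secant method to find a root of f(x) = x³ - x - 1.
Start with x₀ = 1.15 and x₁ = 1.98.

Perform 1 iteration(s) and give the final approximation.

f(x) = x³ - x - 1
x₀ = 1.15, x₁ = 1.98

Secant formula: x_{n+1} = x_n - f(x_n)(x_n - x_{n-1})/(f(x_n) - f(x_{n-1}))

Iteration 1:
  f(1.150000) = -0.629125
  f(1.980000) = 4.782392
  x_2 = 1.980000 - 4.782392×(1.980000 - 1.150000)/(4.782392 - (-0.629125))
       = 1.246493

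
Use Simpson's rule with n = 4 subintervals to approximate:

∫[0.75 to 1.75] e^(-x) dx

f(x) = e^(-x)
a = 0.75, b = 1.75, n = 4
h = (b - a)/n = 0.250000

Simpson's rule: (h/3)[f(x₀) + 4f(x₁) + 2f(x₂) + ... + f(xₙ)]

x_0 = 0.7500, f(x_0) = 0.472367, coefficient = 1
x_1 = 1.0000, f(x_1) = 0.367879, coefficient = 4
x_2 = 1.2500, f(x_2) = 0.286505, coefficient = 2
x_3 = 1.5000, f(x_3) = 0.223130, coefficient = 4
x_4 = 1.7500, f(x_4) = 0.173774, coefficient = 1

I ≈ (0.250000/3) × 3.583188 = 0.298599
Exact value: 0.298593
Error: 0.000006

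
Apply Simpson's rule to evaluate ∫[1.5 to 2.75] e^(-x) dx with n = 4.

f(x) = e^(-x)
a = 1.5, b = 2.75, n = 4
h = (b - a)/n = 0.312500

Simpson's rule: (h/3)[f(x₀) + 4f(x₁) + 2f(x₂) + ... + f(xₙ)]

x_0 = 1.5000, f(x_0) = 0.223130, coefficient = 1
x_1 = 1.8125, f(x_1) = 0.163246, coefficient = 4
x_2 = 2.1250, f(x_2) = 0.119433, coefficient = 2
x_3 = 2.4375, f(x_3) = 0.087379, coefficient = 4
x_4 = 2.7500, f(x_4) = 0.063928, coefficient = 1

I ≈ (0.312500/3) × 1.528422 = 0.159211
Exact value: 0.159202
Error: 0.000008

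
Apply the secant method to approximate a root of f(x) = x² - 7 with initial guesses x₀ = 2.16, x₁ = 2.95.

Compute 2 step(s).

f(x) = x² - 7
x₀ = 2.16, x₁ = 2.95

Secant formula: x_{n+1} = x_n - f(x_n)(x_n - x_{n-1})/(f(x_n) - f(x_{n-1}))

Iteration 1:
  f(2.160000) = -2.334400
  f(2.950000) = 1.702500
  x_2 = 2.950000 - 1.702500×(2.950000 - 2.160000)/(1.702500 - (-2.334400))
       = 2.616830
Iteration 2:
  f(2.950000) = 1.702500
  f(2.616830) = -0.152202
  x_3 = 2.616830 - (-0.152202)×(2.616830 - 2.950000)/(-0.152202 - 1.702500)
       = 2.644171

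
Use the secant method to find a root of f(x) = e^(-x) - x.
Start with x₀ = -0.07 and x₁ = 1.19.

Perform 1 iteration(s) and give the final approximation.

f(x) = e^(-x) - x
x₀ = -0.07, x₁ = 1.19

Secant formula: x_{n+1} = x_n - f(x_n)(x_n - x_{n-1})/(f(x_n) - f(x_{n-1}))

Iteration 1:
  f(-0.070000) = 1.142508
  f(1.190000) = -0.885779
  x_2 = 1.190000 - (-0.885779)×(1.190000 - (-0.070000))/(-0.885779 - 1.142508)
       = 0.639742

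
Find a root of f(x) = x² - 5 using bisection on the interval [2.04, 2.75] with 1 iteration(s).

f(x) = x² - 5
Initial interval: [2.04, 2.75]

Iteration 1:
  c_1 = (2.040000 + 2.750000)/2 = 2.395000
  f(c_1) = f(2.395000) = 0.736025
  f(a) × f(c) < 0, new interval: [2.040000, 2.395000]

After 1 iteration(s), the approximation is c_1 = 2.395000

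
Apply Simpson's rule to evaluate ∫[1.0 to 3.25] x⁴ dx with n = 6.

f(x) = x⁴
a = 1.0, b = 3.25, n = 6
h = (b - a)/n = 0.375000

Simpson's rule: (h/3)[f(x₀) + 4f(x₁) + 2f(x₂) + ... + f(xₙ)]

x_0 = 1.0000, f(x_0) = 1.000000, coefficient = 1
x_1 = 1.3750, f(x_1) = 3.574463, coefficient = 4
x_2 = 1.7500, f(x_2) = 9.378906, coefficient = 2
x_3 = 2.1250, f(x_3) = 20.390869, coefficient = 4
x_4 = 2.5000, f(x_4) = 39.062500, coefficient = 2
x_5 = 2.8750, f(x_5) = 68.320557, coefficient = 4
x_6 = 3.2500, f(x_6) = 111.566406, coefficient = 1

I ≈ (0.375000/3) × 578.592773 = 72.324097
Exact value: 72.318164
Error: 0.005933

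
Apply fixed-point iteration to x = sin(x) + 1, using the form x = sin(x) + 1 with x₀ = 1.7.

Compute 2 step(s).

Equation: x = sin(x) + 1
Fixed-point form: x = sin(x) + 1
x₀ = 1.7

x_1 = g(1.700000) = 1.991665
x_2 = g(1.991665) = 1.912734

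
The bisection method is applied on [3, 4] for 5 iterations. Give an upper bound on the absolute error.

Bisection error bound: |error| ≤ (b-a)/2^n
|error| ≤ (4 - 3)/2^5 = 1/2^5
|error| ≤ 0.0312500000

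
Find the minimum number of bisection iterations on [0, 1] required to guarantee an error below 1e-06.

We need (b-a)/2^n ≤ 1e-06
(1 - 0)/2^n ≤ 1e-06
1/2^n ≤ 1e-06
2^n ≥ 1000000
n ≥ log₂(1000000) = 19.93
n ≥ 20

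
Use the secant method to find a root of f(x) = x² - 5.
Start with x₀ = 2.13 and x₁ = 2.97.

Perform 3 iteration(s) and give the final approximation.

f(x) = x² - 5
x₀ = 2.13, x₁ = 2.97

Secant formula: x_{n+1} = x_n - f(x_n)(x_n - x_{n-1})/(f(x_n) - f(x_{n-1}))

Iteration 1:
  f(2.130000) = -0.463100
  f(2.970000) = 3.820900
  x_2 = 2.970000 - 3.820900×(2.970000 - 2.130000)/(3.820900 - (-0.463100))
       = 2.220804
Iteration 2:
  f(2.970000) = 3.820900
  f(2.220804) = -0.068030
  x_3 = 2.220804 - (-0.068030)×(2.220804 - 2.970000)/(-0.068030 - 3.820900)
       = 2.233910
Iteration 3:
  f(2.220804) = -0.068030
  f(2.233910) = -0.009647
  x_4 = 2.233910 - (-0.009647)×(2.233910 - 2.220804)/(-0.009647 - (-0.068030))
       = 2.236075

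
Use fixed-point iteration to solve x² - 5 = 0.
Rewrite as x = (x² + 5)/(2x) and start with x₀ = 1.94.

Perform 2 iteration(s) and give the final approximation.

Equation: x² - 5 = 0
Fixed-point form: x = (x² + 5)/(2x)
x₀ = 1.94

x_1 = g(1.940000) = 2.258660
x_2 = g(2.258660) = 2.236181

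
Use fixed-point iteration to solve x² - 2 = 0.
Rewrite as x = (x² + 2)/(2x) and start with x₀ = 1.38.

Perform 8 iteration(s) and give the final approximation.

Equation: x² - 2 = 0
Fixed-point form: x = (x² + 2)/(2x)
x₀ = 1.38

x_1 = g(1.380000) = 1.414638
x_2 = g(1.414638) = 1.414214
x_3 = g(1.414214) = 1.414214
x_4 = g(1.414214) = 1.414214
x_5 = g(1.414214) = 1.414214
x_6 = g(1.414214) = 1.414214
x_7 = g(1.414214) = 1.414214
x_8 = g(1.414214) = 1.414214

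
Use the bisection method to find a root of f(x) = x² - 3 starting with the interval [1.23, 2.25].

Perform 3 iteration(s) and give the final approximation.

f(x) = x² - 3
Initial interval: [1.23, 2.25]

Iteration 1:
  c_1 = (1.230000 + 2.250000)/2 = 1.740000
  f(c_1) = f(1.740000) = 0.027600
  f(a) × f(c) < 0, new interval: [1.230000, 1.740000]
Iteration 2:
  c_2 = (1.230000 + 1.740000)/2 = 1.485000
  f(c_2) = f(1.485000) = -0.794775
  f(a) × f(c) ≥ 0, new interval: [1.485000, 1.740000]
Iteration 3:
  c_3 = (1.485000 + 1.740000)/2 = 1.612500
  f(c_3) = f(1.612500) = -0.399844
  f(a) × f(c) ≥ 0, new interval: [1.612500, 1.740000]

After 3 iteration(s), the approximation is c_3 = 1.612500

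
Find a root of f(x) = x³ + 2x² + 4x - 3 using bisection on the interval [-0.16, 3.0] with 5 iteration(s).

f(x) = x³ + 2x² + 4x - 3
Initial interval: [-0.16, 3.0]

Iteration 1:
  c_1 = (-0.160000 + 3.000000)/2 = 1.420000
  f(c_1) = f(1.420000) = 9.576088
  f(a) × f(c) < 0, new interval: [-0.160000, 1.420000]
Iteration 2:
  c_2 = (-0.160000 + 1.420000)/2 = 0.630000
  f(c_2) = f(0.630000) = 0.563847
  f(a) × f(c) < 0, new interval: [-0.160000, 0.630000]
Iteration 3:
  c_3 = (-0.160000 + 0.630000)/2 = 0.235000
  f(c_3) = f(0.235000) = -1.936572
  f(a) × f(c) ≥ 0, new interval: [0.235000, 0.630000]
Iteration 4:
  c_4 = (0.235000 + 0.630000)/2 = 0.432500
  f(c_4) = f(0.432500) = -0.814986
  f(a) × f(c) ≥ 0, new interval: [0.432500, 0.630000]
Iteration 5:
  c_5 = (0.432500 + 0.630000)/2 = 0.531250
  f(c_5) = f(0.531250) = -0.160614
  f(a) × f(c) ≥ 0, new interval: [0.531250, 0.630000]

After 5 iteration(s), the approximation is c_5 = 0.531250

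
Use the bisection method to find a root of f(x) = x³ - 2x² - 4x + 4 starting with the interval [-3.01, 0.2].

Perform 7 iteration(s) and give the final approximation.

f(x) = x³ - 2x² - 4x + 4
Initial interval: [-3.01, 0.2]

Iteration 1:
  c_1 = (-3.010000 + 0.200000)/2 = -1.405000
  f(c_1) = f(-1.405000) = 2.898445
  f(a) × f(c) < 0, new interval: [-3.010000, -1.405000]
Iteration 2:
  c_2 = (-3.010000 + (-1.405000))/2 = -2.207500
  f(c_2) = f(-2.207500) = -7.673384
  f(a) × f(c) ≥ 0, new interval: [-2.207500, -1.405000]
Iteration 3:
  c_3 = (-2.207500 + (-1.405000))/2 = -1.806250
  f(c_3) = f(-1.806250) = -1.193039
  f(a) × f(c) ≥ 0, new interval: [-1.806250, -1.405000]
Iteration 4:
  c_4 = (-1.806250 + (-1.405000))/2 = -1.605625
  f(c_4) = f(-1.605625) = 1.127085
  f(a) × f(c) < 0, new interval: [-1.806250, -1.605625]
Iteration 5:
  c_5 = (-1.806250 + (-1.605625))/2 = -1.705937
  f(c_5) = f(-1.705937) = 0.038646
  f(a) × f(c) < 0, new interval: [-1.806250, -1.705937]
Iteration 6:
  c_6 = (-1.806250 + (-1.705937))/2 = -1.756094
  f(c_6) = f(-1.756094) = -0.558912
  f(a) × f(c) ≥ 0, new interval: [-1.756094, -1.705937]
Iteration 7:
  c_7 = (-1.756094 + (-1.705937))/2 = -1.731016
  f(c_7) = f(-1.731016) = -0.255609
  f(a) × f(c) ≥ 0, new interval: [-1.731016, -1.705937]

After 7 iteration(s), the approximation is c_7 = -1.731016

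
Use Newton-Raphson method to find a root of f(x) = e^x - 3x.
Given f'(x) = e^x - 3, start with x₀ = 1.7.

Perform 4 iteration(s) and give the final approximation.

f(x) = e^x - 3x
f'(x) = e^x - 3
x₀ = 1.7

Newton-Raphson formula: x_{n+1} = x_n - f(x_n)/f'(x_n)

Iteration 1:
  f(1.700000) = 0.373947
  f'(1.700000) = 2.473947
  x_1 = 1.700000 - 0.373947/2.473947 = 1.548846
Iteration 2:
  f(1.548846) = 0.059498
  f'(1.548846) = 1.706036
  x_2 = 1.548846 - 0.059498/1.706036 = 1.513971
Iteration 3:
  f(1.513971) = 0.002829
  f'(1.513971) = 1.544741
  x_3 = 1.513971 - 0.002829/1.544741 = 1.512140
Iteration 4:
  f(1.512140) = 0.000008
  f'(1.512140) = 1.536426
  x_4 = 1.512140 - 0.000008/1.536426 = 1.512135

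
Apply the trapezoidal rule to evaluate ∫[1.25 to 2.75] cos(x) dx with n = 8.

f(x) = cos(x)
a = 1.25, b = 2.75, n = 8
h = (b - a)/n = 0.187500

Trapezoidal rule: (h/2)[f(x₀) + 2f(x₁) + 2f(x₂) + ... + f(xₙ)]

x_0 = 1.2500, f(x_0) = 0.315322, coefficient = 1
x_1 = 1.4375, f(x_1) = 0.132902, coefficient = 2
x_2 = 1.6250, f(x_2) = -0.054177, coefficient = 2
x_3 = 1.8125, f(x_3) = -0.239357, coefficient = 2
x_4 = 2.0000, f(x_4) = -0.416147, coefficient = 2
x_5 = 2.1875, f(x_5) = -0.578349, coefficient = 2
x_6 = 2.3750, f(x_6) = -0.720278, coefficient = 2
x_7 = 2.5625, f(x_7) = -0.836960, coefficient = 2
x_8 = 2.7500, f(x_8) = -0.924302, coefficient = 1

I ≈ (0.187500/2) × -6.033713 = -0.565661
Exact value: -0.567324
Error: 0.001663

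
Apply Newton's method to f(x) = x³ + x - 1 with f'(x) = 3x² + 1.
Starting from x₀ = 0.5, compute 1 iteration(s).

f(x) = x³ + x - 1
f'(x) = 3x² + 1
x₀ = 0.5

Newton-Raphson formula: x_{n+1} = x_n - f(x_n)/f'(x_n)

Iteration 1:
  f(0.500000) = -0.375000
  f'(0.500000) = 1.750000
  x_1 = 0.500000 - (-0.375000)/1.750000 = 0.714286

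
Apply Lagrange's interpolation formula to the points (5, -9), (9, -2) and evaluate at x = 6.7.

Lagrange interpolation formula:
P(x) = Σ yᵢ × Lᵢ(x)
where Lᵢ(x) = Π_{j≠i} (x - xⱼ)/(xᵢ - xⱼ)

L_0(6.7) = (6.7 - 9)/(5 - 9) = 0.575000
L_1(6.7) = (6.7 - 5)/(9 - 5) = 0.425000

P(6.7) = (-9)×L_0(6.7) + (-2)×L_1(6.7)
P(6.7) = -6.025000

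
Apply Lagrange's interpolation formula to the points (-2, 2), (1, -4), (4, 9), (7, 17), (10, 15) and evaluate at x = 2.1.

Lagrange interpolation formula:
P(x) = Σ yᵢ × Lᵢ(x)
where Lᵢ(x) = Π_{j≠i} (x - xⱼ)/(xᵢ - xⱼ)

L_0(2.1) = (2.1 - 1)/(-2 - 1) × (2.1 - 4)/(-2 - 4) × (2.1 - 7)/(-2 - 7) × (2.1 - 10)/(-2 - 10) = -0.041617
L_1(2.1) = (2.1 - (-2))/(1 - (-2)) × (2.1 - 4)/(1 - 4) × (2.1 - 7)/(1 - 7) × (2.1 - 10)/(1 - 10) = 0.620475
L_2(2.1) = (2.1 - (-2))/(4 - (-2)) × (2.1 - 1)/(4 - 1) × (2.1 - 7)/(4 - 7) × (2.1 - 10)/(4 - 10) = 0.538834
L_3(2.1) = (2.1 - (-2))/(7 - (-2)) × (2.1 - 1)/(7 - 1) × (2.1 - 4)/(7 - 4) × (2.1 - 10)/(7 - 10) = -0.139290
L_4(2.1) = (2.1 - (-2))/(10 - (-2)) × (2.1 - 1)/(10 - 1) × (2.1 - 4)/(10 - 4) × (2.1 - 7)/(10 - 7) = 0.021599

P(2.1) = 2×L_0(2.1) + (-4)×L_1(2.1) + 9×L_2(2.1) + 17×L_3(2.1) + 15×L_4(2.1)
P(2.1) = 0.240415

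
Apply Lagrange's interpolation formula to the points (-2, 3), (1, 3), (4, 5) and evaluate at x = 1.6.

Lagrange interpolation formula:
P(x) = Σ yᵢ × Lᵢ(x)
where Lᵢ(x) = Π_{j≠i} (x - xⱼ)/(xᵢ - xⱼ)

L_0(1.6) = (1.6 - 1)/(-2 - 1) × (1.6 - 4)/(-2 - 4) = -0.080000
L_1(1.6) = (1.6 - (-2))/(1 - (-2)) × (1.6 - 4)/(1 - 4) = 0.960000
L_2(1.6) = (1.6 - (-2))/(4 - (-2)) × (1.6 - 1)/(4 - 1) = 0.120000

P(1.6) = 3×L_0(1.6) + 3×L_1(1.6) + 5×L_2(1.6)
P(1.6) = 3.240000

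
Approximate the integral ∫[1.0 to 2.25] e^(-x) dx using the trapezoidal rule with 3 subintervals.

f(x) = e^(-x)
a = 1.0, b = 2.25, n = 3
h = (b - a)/n = 0.416667

Trapezoidal rule: (h/2)[f(x₀) + 2f(x₁) + 2f(x₂) + ... + f(xₙ)]

x_0 = 1.0000, f(x_0) = 0.367879, coefficient = 1
x_1 = 1.4167, f(x_1) = 0.242521, coefficient = 2
x_2 = 1.8333, f(x_2) = 0.159880, coefficient = 2
x_3 = 2.2500, f(x_3) = 0.105399, coefficient = 1

I ≈ (0.416667/2) × 1.278080 = 0.266267
Exact value: 0.262480
Error: 0.003787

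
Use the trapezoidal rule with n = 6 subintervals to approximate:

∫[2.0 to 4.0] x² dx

f(x) = x²
a = 2.0, b = 4.0, n = 6
h = (b - a)/n = 0.333333

Trapezoidal rule: (h/2)[f(x₀) + 2f(x₁) + 2f(x₂) + ... + f(xₙ)]

x_0 = 2.0000, f(x_0) = 4.000000, coefficient = 1
x_1 = 2.3333, f(x_1) = 5.444444, coefficient = 2
x_2 = 2.6667, f(x_2) = 7.111111, coefficient = 2
x_3 = 3.0000, f(x_3) = 9.000000, coefficient = 2
x_4 = 3.3333, f(x_4) = 11.111111, coefficient = 2
x_5 = 3.6667, f(x_5) = 13.444444, coefficient = 2
x_6 = 4.0000, f(x_6) = 16.000000, coefficient = 1

I ≈ (0.333333/2) × 112.222222 = 18.703704
Exact value: 18.666667
Error: 0.037037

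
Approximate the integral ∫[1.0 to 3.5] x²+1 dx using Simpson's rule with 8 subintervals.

f(x) = x²+1
a = 1.0, b = 3.5, n = 8
h = (b - a)/n = 0.312500

Simpson's rule: (h/3)[f(x₀) + 4f(x₁) + 2f(x₂) + ... + f(xₙ)]

x_0 = 1.0000, f(x_0) = 2.000000, coefficient = 1
x_1 = 1.3125, f(x_1) = 2.722656, coefficient = 4
x_2 = 1.6250, f(x_2) = 3.640625, coefficient = 2
x_3 = 1.9375, f(x_3) = 4.753906, coefficient = 4
x_4 = 2.2500, f(x_4) = 6.062500, coefficient = 2
x_5 = 2.5625, f(x_5) = 7.566406, coefficient = 4
x_6 = 2.8750, f(x_6) = 9.265625, coefficient = 2
x_7 = 3.1875, f(x_7) = 11.160156, coefficient = 4
x_8 = 3.5000, f(x_8) = 13.250000, coefficient = 1

I ≈ (0.312500/3) × 158.000000 = 16.458333
Exact value: 16.458333
Error: 0.000000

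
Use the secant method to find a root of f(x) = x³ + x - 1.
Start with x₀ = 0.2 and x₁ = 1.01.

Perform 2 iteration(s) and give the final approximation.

f(x) = x³ + x - 1
x₀ = 0.2, x₁ = 1.01

Secant formula: x_{n+1} = x_n - f(x_n)(x_n - x_{n-1})/(f(x_n) - f(x_{n-1}))

Iteration 1:
  f(0.200000) = -0.792000
  f(1.010000) = 1.040301
  x_2 = 1.010000 - 1.040301×(1.010000 - 0.200000)/(1.040301 - (-0.792000))
       = 0.550117
Iteration 2:
  f(1.010000) = 1.040301
  f(0.550117) = -0.283402
  x_3 = 0.550117 - (-0.283402)×(0.550117 - 1.010000)/(-0.283402 - 1.040301)
       = 0.648577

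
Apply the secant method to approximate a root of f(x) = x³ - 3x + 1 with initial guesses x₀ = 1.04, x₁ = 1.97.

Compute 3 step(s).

f(x) = x³ - 3x + 1
x₀ = 1.04, x₁ = 1.97

Secant formula: x_{n+1} = x_n - f(x_n)(x_n - x_{n-1})/(f(x_n) - f(x_{n-1}))

Iteration 1:
  f(1.040000) = -0.995136
  f(1.970000) = 2.735373
  x_2 = 1.970000 - 2.735373×(1.970000 - 1.040000)/(2.735373 - (-0.995136))
       = 1.288083
Iteration 2:
  f(1.970000) = 2.735373
  f(1.288083) = -0.727116
  x_3 = 1.288083 - (-0.727116)×(1.288083 - 1.970000)/(-0.727116 - 2.735373)
       = 1.431284
Iteration 3:
  f(1.288083) = -0.727116
  f(1.431284) = -0.361760
  x_4 = 1.431284 - (-0.361760)×(1.431284 - 1.288083)/(-0.361760 - (-0.727116))
       = 1.573076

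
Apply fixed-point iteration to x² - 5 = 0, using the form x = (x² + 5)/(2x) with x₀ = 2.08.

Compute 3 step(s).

Equation: x² - 5 = 0
Fixed-point form: x = (x² + 5)/(2x)
x₀ = 2.08

x_1 = g(2.080000) = 2.241923
x_2 = g(2.241923) = 2.236076
x_3 = g(2.236076) = 2.236068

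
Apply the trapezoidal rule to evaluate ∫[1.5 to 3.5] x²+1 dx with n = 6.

f(x) = x²+1
a = 1.5, b = 3.5, n = 6
h = (b - a)/n = 0.333333

Trapezoidal rule: (h/2)[f(x₀) + 2f(x₁) + 2f(x₂) + ... + f(xₙ)]

x_0 = 1.5000, f(x_0) = 3.250000, coefficient = 1
x_1 = 1.8333, f(x_1) = 4.361111, coefficient = 2
x_2 = 2.1667, f(x_2) = 5.694444, coefficient = 2
x_3 = 2.5000, f(x_3) = 7.250000, coefficient = 2
x_4 = 2.8333, f(x_4) = 9.027778, coefficient = 2
x_5 = 3.1667, f(x_5) = 11.027778, coefficient = 2
x_6 = 3.5000, f(x_6) = 13.250000, coefficient = 1

I ≈ (0.333333/2) × 91.222222 = 15.203704
Exact value: 15.166667
Error: 0.037037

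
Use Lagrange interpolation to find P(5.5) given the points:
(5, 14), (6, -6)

Lagrange interpolation formula:
P(x) = Σ yᵢ × Lᵢ(x)
where Lᵢ(x) = Π_{j≠i} (x - xⱼ)/(xᵢ - xⱼ)

L_0(5.5) = (5.5 - 6)/(5 - 6) = 0.500000
L_1(5.5) = (5.5 - 5)/(6 - 5) = 0.500000

P(5.5) = 14×L_0(5.5) + (-6)×L_1(5.5)
P(5.5) = 4.000000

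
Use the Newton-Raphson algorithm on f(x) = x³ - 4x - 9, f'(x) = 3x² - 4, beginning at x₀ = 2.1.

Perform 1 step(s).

f(x) = x³ - 4x - 9
f'(x) = 3x² - 4
x₀ = 2.1

Newton-Raphson formula: x_{n+1} = x_n - f(x_n)/f'(x_n)

Iteration 1:
  f(2.100000) = -8.139000
  f'(2.100000) = 9.230000
  x_1 = 2.100000 - (-8.139000)/9.230000 = 2.981798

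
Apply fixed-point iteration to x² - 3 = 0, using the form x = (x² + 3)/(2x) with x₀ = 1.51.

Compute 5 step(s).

Equation: x² - 3 = 0
Fixed-point form: x = (x² + 3)/(2x)
x₀ = 1.51

x_1 = g(1.510000) = 1.748377
x_2 = g(1.748377) = 1.732127
x_3 = g(1.732127) = 1.732051
x_4 = g(1.732051) = 1.732051
x_5 = g(1.732051) = 1.732051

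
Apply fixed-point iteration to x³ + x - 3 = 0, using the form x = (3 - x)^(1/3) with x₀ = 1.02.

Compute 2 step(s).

Equation: x³ + x - 3 = 0
Fixed-point form: x = (3 - x)^(1/3)
x₀ = 1.02

x_1 = g(1.020000) = 1.255707
x_2 = g(1.255707) = 1.203760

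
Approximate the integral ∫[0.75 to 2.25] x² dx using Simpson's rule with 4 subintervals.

f(x) = x²
a = 0.75, b = 2.25, n = 4
h = (b - a)/n = 0.375000

Simpson's rule: (h/3)[f(x₀) + 4f(x₁) + 2f(x₂) + ... + f(xₙ)]

x_0 = 0.7500, f(x_0) = 0.562500, coefficient = 1
x_1 = 1.1250, f(x_1) = 1.265625, coefficient = 4
x_2 = 1.5000, f(x_2) = 2.250000, coefficient = 2
x_3 = 1.8750, f(x_3) = 3.515625, coefficient = 4
x_4 = 2.2500, f(x_4) = 5.062500, coefficient = 1

I ≈ (0.375000/3) × 29.250000 = 3.656250
Exact value: 3.656250
Error: 0.000000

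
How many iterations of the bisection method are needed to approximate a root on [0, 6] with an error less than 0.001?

We need (b-a)/2^n ≤ 0.001
(6 - 0)/2^n ≤ 0.001
6/2^n ≤ 0.001
2^n ≥ 6000
n ≥ log₂(6000) = 12.55
n ≥ 13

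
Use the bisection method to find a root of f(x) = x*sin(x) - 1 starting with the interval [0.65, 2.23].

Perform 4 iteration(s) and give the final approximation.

f(x) = x*sin(x) - 1
Initial interval: [0.65, 2.23]

Iteration 1:
  c_1 = (0.650000 + 2.230000)/2 = 1.440000
  f(c_1) = f(1.440000) = 0.427700
  f(a) × f(c) < 0, new interval: [0.650000, 1.440000]
Iteration 2:
  c_2 = (0.650000 + 1.440000)/2 = 1.045000
  f(c_2) = f(1.045000) = -0.096154
  f(a) × f(c) ≥ 0, new interval: [1.045000, 1.440000]
Iteration 3:
  c_3 = (1.045000 + 1.440000)/2 = 1.242500
  f(c_3) = f(1.242500) = 0.176142
  f(a) × f(c) < 0, new interval: [1.045000, 1.242500]
Iteration 4:
  c_4 = (1.045000 + 1.242500)/2 = 1.143750
  f(c_4) = f(1.143750) = 0.041033
  f(a) × f(c) < 0, new interval: [1.045000, 1.143750]

After 4 iteration(s), the approximation is c_4 = 1.143750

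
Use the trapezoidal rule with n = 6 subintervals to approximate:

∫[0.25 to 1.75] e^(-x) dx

f(x) = e^(-x)
a = 0.25, b = 1.75, n = 6
h = (b - a)/n = 0.250000

Trapezoidal rule: (h/2)[f(x₀) + 2f(x₁) + 2f(x₂) + ... + f(xₙ)]

x_0 = 0.2500, f(x_0) = 0.778801, coefficient = 1
x_1 = 0.5000, f(x_1) = 0.606531, coefficient = 2
x_2 = 0.7500, f(x_2) = 0.472367, coefficient = 2
x_3 = 1.0000, f(x_3) = 0.367879, coefficient = 2
x_4 = 1.2500, f(x_4) = 0.286505, coefficient = 2
x_5 = 1.5000, f(x_5) = 0.223130, coefficient = 2
x_6 = 1.7500, f(x_6) = 0.173774, coefficient = 1

I ≈ (0.250000/2) × 4.865398 = 0.608175
Exact value: 0.605027
Error: 0.003148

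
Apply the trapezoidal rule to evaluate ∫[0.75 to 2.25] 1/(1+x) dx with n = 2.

f(x) = 1/(1+x)
a = 0.75, b = 2.25, n = 2
h = (b - a)/n = 0.750000

Trapezoidal rule: (h/2)[f(x₀) + 2f(x₁) + 2f(x₂) + ... + f(xₙ)]

x_0 = 0.7500, f(x_0) = 0.571429, coefficient = 1
x_1 = 1.5000, f(x_1) = 0.400000, coefficient = 2
x_2 = 2.2500, f(x_2) = 0.307692, coefficient = 1

I ≈ (0.750000/2) × 1.679121 = 0.629670
Exact value: 0.619039
Error: 0.010631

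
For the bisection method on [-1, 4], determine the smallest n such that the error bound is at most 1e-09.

We need (b-a)/2^n ≤ 1e-09
(4 - (-1))/2^n ≤ 1e-09
5/2^n ≤ 1e-09
2^n ≥ 5000000000
n ≥ log₂(5000000000) = 32.22
n ≥ 33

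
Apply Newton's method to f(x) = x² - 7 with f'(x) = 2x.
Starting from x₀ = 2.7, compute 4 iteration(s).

f(x) = x² - 7
f'(x) = 2x
x₀ = 2.7

Newton-Raphson formula: x_{n+1} = x_n - f(x_n)/f'(x_n)

Iteration 1:
  f(2.700000) = 0.290000
  f'(2.700000) = 5.400000
  x_1 = 2.700000 - 0.290000/5.400000 = 2.646296
Iteration 2:
  f(2.646296) = 0.002884
  f'(2.646296) = 5.292593
  x_2 = 2.646296 - 0.002884/5.292593 = 2.645751
Iteration 3:
  f(2.645751) = 0.000000
  f'(2.645751) = 5.291503
  x_3 = 2.645751 - 0.000000/5.291503 = 2.645751
Iteration 4:
  f(2.645751) = 0.000000
  f'(2.645751) = 5.291503
  x_4 = 2.645751 - 0.000000/5.291503 = 2.645751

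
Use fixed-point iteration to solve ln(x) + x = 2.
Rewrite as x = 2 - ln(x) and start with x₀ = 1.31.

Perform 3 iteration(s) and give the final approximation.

Equation: ln(x) + x = 2
Fixed-point form: x = 2 - ln(x)
x₀ = 1.31

x_1 = g(1.310000) = 1.729973
x_2 = g(1.729973) = 1.451894
x_3 = g(1.451894) = 1.627131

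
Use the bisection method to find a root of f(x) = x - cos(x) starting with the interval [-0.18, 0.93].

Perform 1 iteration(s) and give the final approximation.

f(x) = x - cos(x)
Initial interval: [-0.18, 0.93]

Iteration 1:
  c_1 = (-0.180000 + 0.930000)/2 = 0.375000
  f(c_1) = f(0.375000) = -0.555508
  f(a) × f(c) ≥ 0, new interval: [0.375000, 0.930000]

After 1 iteration(s), the approximation is c_1 = 0.375000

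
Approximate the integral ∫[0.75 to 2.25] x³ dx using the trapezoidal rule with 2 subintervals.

f(x) = x³
a = 0.75, b = 2.25, n = 2
h = (b - a)/n = 0.750000

Trapezoidal rule: (h/2)[f(x₀) + 2f(x₁) + 2f(x₂) + ... + f(xₙ)]

x_0 = 0.7500, f(x_0) = 0.421875, coefficient = 1
x_1 = 1.5000, f(x_1) = 3.375000, coefficient = 2
x_2 = 2.2500, f(x_2) = 11.390625, coefficient = 1

I ≈ (0.750000/2) × 18.562500 = 6.960938
Exact value: 6.328125
Error: 0.632812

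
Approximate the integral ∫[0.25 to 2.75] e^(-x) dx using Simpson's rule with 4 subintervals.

f(x) = e^(-x)
a = 0.25, b = 2.75, n = 4
h = (b - a)/n = 0.625000

Simpson's rule: (h/3)[f(x₀) + 4f(x₁) + 2f(x₂) + ... + f(xₙ)]

x_0 = 0.2500, f(x_0) = 0.778801, coefficient = 1
x_1 = 0.8750, f(x_1) = 0.416862, coefficient = 4
x_2 = 1.5000, f(x_2) = 0.223130, coefficient = 2
x_3 = 2.1250, f(x_3) = 0.119433, coefficient = 4
x_4 = 2.7500, f(x_4) = 0.063928, coefficient = 1

I ≈ (0.625000/3) × 3.434169 = 0.715452
Exact value: 0.714873
Error: 0.000579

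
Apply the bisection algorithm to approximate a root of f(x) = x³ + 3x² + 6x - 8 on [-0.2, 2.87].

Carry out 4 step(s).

f(x) = x³ + 3x² + 6x - 8
Initial interval: [-0.2, 2.87]

Iteration 1:
  c_1 = (-0.200000 + 2.870000)/2 = 1.335000
  f(c_1) = f(1.335000) = 7.735945
  f(a) × f(c) < 0, new interval: [-0.200000, 1.335000]
Iteration 2:
  c_2 = (-0.200000 + 1.335000)/2 = 0.567500
  f(c_2) = f(0.567500) = -3.446064
  f(a) × f(c) ≥ 0, new interval: [0.567500, 1.335000]
Iteration 3:
  c_3 = (0.567500 + 1.335000)/2 = 0.951250
  f(c_3) = f(0.951250) = 1.282894
  f(a) × f(c) < 0, new interval: [0.567500, 0.951250]
Iteration 4:
  c_4 = (0.567500 + 0.951250)/2 = 0.759375
  f(c_4) = f(0.759375) = -1.275905
  f(a) × f(c) ≥ 0, new interval: [0.759375, 0.951250]

After 4 iteration(s), the approximation is c_4 = 0.759375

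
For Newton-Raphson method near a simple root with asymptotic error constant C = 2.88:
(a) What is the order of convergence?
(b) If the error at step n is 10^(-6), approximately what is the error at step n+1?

(a) Newton-Raphson has quadratic (order 2) convergence near simple roots.
    This means |e_{n+1}| ≈ C|e_n|².

(b) With |e_n| = 10^(-6) and C = 2.88:
    |e_{n+1}| ≈ 2.88 × (10^(-6))² = 2.88 × 10^(-12)

(a) 2 (quadratic); (b) |e_{n+1}| ≈ 2.880e-12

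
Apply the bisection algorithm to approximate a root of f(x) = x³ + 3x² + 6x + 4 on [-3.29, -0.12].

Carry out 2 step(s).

f(x) = x³ + 3x² + 6x + 4
Initial interval: [-3.29, -0.12]

Iteration 1:
  c_1 = (-3.290000 + (-0.120000))/2 = -1.705000
  f(c_1) = f(-1.705000) = -2.465403
  f(a) × f(c) ≥ 0, new interval: [-1.705000, -0.120000]
Iteration 2:
  c_2 = (-1.705000 + (-0.120000))/2 = -0.912500
  f(c_2) = f(-0.912500) = 0.263170
  f(a) × f(c) < 0, new interval: [-1.705000, -0.912500]

After 2 iteration(s), the approximation is c_2 = -0.912500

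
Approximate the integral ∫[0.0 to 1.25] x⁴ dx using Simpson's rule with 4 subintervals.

f(x) = x⁴
a = 0.0, b = 1.25, n = 4
h = (b - a)/n = 0.312500

Simpson's rule: (h/3)[f(x₀) + 4f(x₁) + 2f(x₂) + ... + f(xₙ)]

x_0 = 0.0000, f(x_0) = 0.000000, coefficient = 1
x_1 = 0.3125, f(x_1) = 0.009537, coefficient = 4
x_2 = 0.6250, f(x_2) = 0.152588, coefficient = 2
x_3 = 0.9375, f(x_3) = 0.772476, coefficient = 4
x_4 = 1.2500, f(x_4) = 2.441406, coefficient = 1

I ≈ (0.312500/3) × 5.874634 = 0.611941
Exact value: 0.610352
Error: 0.001589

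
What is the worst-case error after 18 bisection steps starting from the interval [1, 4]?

Bisection error bound: |error| ≤ (b-a)/2^n
|error| ≤ (4 - 1)/2^18 = 3/2^18
|error| ≤ 0.0000114441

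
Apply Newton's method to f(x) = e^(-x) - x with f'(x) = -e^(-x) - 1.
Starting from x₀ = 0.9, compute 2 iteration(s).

f(x) = e^(-x) - x
f'(x) = -e^(-x) - 1
x₀ = 0.9

Newton-Raphson formula: x_{n+1} = x_n - f(x_n)/f'(x_n)

Iteration 1:
  f(0.900000) = -0.493430
  f'(0.900000) = -1.406570
  x_1 = 0.900000 - (-0.493430)/(-1.406570) = 0.549196
Iteration 2:
  f(0.549196) = 0.028218
  f'(0.549196) = -1.577414
  x_2 = 0.549196 - 0.028218/(-1.577414) = 0.567085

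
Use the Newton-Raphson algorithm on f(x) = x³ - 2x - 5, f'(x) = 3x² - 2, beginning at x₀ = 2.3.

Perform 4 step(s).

f(x) = x³ - 2x - 5
f'(x) = 3x² - 2
x₀ = 2.3

Newton-Raphson formula: x_{n+1} = x_n - f(x_n)/f'(x_n)

Iteration 1:
  f(2.300000) = 2.567000
  f'(2.300000) = 13.870000
  x_1 = 2.300000 - 2.567000/13.870000 = 2.114924
Iteration 2:
  f(2.114924) = 0.230006
  f'(2.114924) = 11.418714
  x_2 = 2.114924 - 0.230006/11.418714 = 2.094781
Iteration 3:
  f(2.094781) = 0.002566
  f'(2.094781) = 11.164327
  x_3 = 2.094781 - 0.002566/11.164327 = 2.094552
Iteration 4:
  f(2.094552) = 0.000000
  f'(2.094552) = 11.161438
  x_4 = 2.094552 - 0.000000/11.161438 = 2.094551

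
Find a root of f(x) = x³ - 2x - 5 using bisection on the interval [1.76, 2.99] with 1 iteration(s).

f(x) = x³ - 2x - 5
Initial interval: [1.76, 2.99]

Iteration 1:
  c_1 = (1.760000 + 2.990000)/2 = 2.375000
  f(c_1) = f(2.375000) = 3.646484
  f(a) × f(c) < 0, new interval: [1.760000, 2.375000]

After 1 iteration(s), the approximation is c_1 = 2.375000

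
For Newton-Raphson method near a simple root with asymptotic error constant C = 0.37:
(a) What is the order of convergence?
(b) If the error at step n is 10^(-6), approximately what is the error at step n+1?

(a) Newton-Raphson has quadratic (order 2) convergence near simple roots.
    This means |e_{n+1}| ≈ C|e_n|².

(b) With |e_n| = 10^(-6) and C = 0.37:
    |e_{n+1}| ≈ 0.37 × (10^(-6))² = 0.37 × 10^(-12)

(a) 2 (quadratic); (b) |e_{n+1}| ≈ 3.700e-13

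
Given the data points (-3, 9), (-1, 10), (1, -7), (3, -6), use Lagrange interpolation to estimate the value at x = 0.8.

Lagrange interpolation formula:
P(x) = Σ yᵢ × Lᵢ(x)
where Lᵢ(x) = Π_{j≠i} (x - xⱼ)/(xᵢ - xⱼ)

L_0(0.8) = (0.8 - (-1))/(-3 - (-1)) × (0.8 - 1)/(-3 - 1) × (0.8 - 3)/(-3 - 3) = -0.016500
L_1(0.8) = (0.8 - (-3))/(-1 - (-3)) × (0.8 - 1)/(-1 - 1) × (0.8 - 3)/(-1 - 3) = 0.104500
L_2(0.8) = (0.8 - (-3))/(1 - (-3)) × (0.8 - (-1))/(1 - (-1)) × (0.8 - 3)/(1 - 3) = 0.940500
L_3(0.8) = (0.8 - (-3))/(3 - (-3)) × (0.8 - (-1))/(3 - (-1)) × (0.8 - 1)/(3 - 1) = -0.028500

P(0.8) = 9×L_0(0.8) + 10×L_1(0.8) + (-7)×L_2(0.8) + (-6)×L_3(0.8)
P(0.8) = -5.516000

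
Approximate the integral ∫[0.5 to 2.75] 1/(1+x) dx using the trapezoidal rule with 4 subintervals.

f(x) = 1/(1+x)
a = 0.5, b = 2.75, n = 4
h = (b - a)/n = 0.562500

Trapezoidal rule: (h/2)[f(x₀) + 2f(x₁) + 2f(x₂) + ... + f(xₙ)]

x_0 = 0.5000, f(x_0) = 0.666667, coefficient = 1
x_1 = 1.0625, f(x_1) = 0.484848, coefficient = 2
x_2 = 1.6250, f(x_2) = 0.380952, coefficient = 2
x_3 = 2.1875, f(x_3) = 0.313725, coefficient = 2
x_4 = 2.7500, f(x_4) = 0.266667, coefficient = 1

I ≈ (0.562500/2) × 3.292386 = 0.925984
Exact value: 0.916291
Error: 0.009693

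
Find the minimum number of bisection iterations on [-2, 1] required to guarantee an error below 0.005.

We need (b-a)/2^n ≤ 0.005
(1 - (-2))/2^n ≤ 0.005
3/2^n ≤ 0.005
2^n ≥ 600
n ≥ log₂(600) = 9.23
n ≥ 10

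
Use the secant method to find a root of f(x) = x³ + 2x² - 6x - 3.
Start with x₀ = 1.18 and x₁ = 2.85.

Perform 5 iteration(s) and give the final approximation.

f(x) = x³ + 2x² - 6x - 3
x₀ = 1.18, x₁ = 2.85

Secant formula: x_{n+1} = x_n - f(x_n)(x_n - x_{n-1})/(f(x_n) - f(x_{n-1}))

Iteration 1:
  f(1.180000) = -5.652168
  f(2.850000) = 19.294125
  x_2 = 2.850000 - 19.294125×(2.850000 - 1.180000)/(19.294125 - (-5.652168))
       = 1.558378
Iteration 2:
  f(2.850000) = 19.294125
  f(1.558378) = -3.708600
  x_3 = 1.558378 - (-3.708600)×(1.558378 - 2.850000)/(-3.708600 - 19.294125)
       = 1.766619
Iteration 3:
  f(1.558378) = -3.708600
  f(1.766619) = -1.844315
  x_4 = 1.766619 - (-1.844315)×(1.766619 - 1.558378)/(-1.844315 - (-3.708600))
       = 1.972629
Iteration 4:
  f(1.766619) = -1.844315
  f(1.972629) = 0.622780
  x_5 = 1.972629 - 0.622780×(1.972629 - 1.766619)/(0.622780 - (-1.844315))
       = 1.920625
Iteration 5:
  f(1.972629) = 0.622780
  f(1.920625) = -0.061348
  x_6 = 1.920625 - (-0.061348)×(1.920625 - 1.972629)/(-0.061348 - 0.622780)
       = 1.925288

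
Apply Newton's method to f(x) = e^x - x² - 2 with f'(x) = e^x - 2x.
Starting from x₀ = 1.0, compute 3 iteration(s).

f(x) = e^x - x² - 2
f'(x) = e^x - 2x
x₀ = 1.0

Newton-Raphson formula: x_{n+1} = x_n - f(x_n)/f'(x_n)

Iteration 1:
  f(1.000000) = -0.281718
  f'(1.000000) = 0.718282
  x_1 = 1.000000 - (-0.281718)/0.718282 = 1.392211
Iteration 2:
  f(1.392211) = 0.085485
  f'(1.392211) = 1.239315
  x_2 = 1.392211 - 0.085485/1.239315 = 1.323233
Iteration 3:
  f(1.323233) = 0.004598
  f'(1.323233) = 1.109078
  x_3 = 1.323233 - 0.004598/1.109078 = 1.319087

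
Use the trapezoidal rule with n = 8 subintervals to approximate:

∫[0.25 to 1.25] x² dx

f(x) = x²
a = 0.25, b = 1.25, n = 8
h = (b - a)/n = 0.125000

Trapezoidal rule: (h/2)[f(x₀) + 2f(x₁) + 2f(x₂) + ... + f(xₙ)]

x_0 = 0.2500, f(x_0) = 0.062500, coefficient = 1
x_1 = 0.3750, f(x_1) = 0.140625, coefficient = 2
x_2 = 0.5000, f(x_2) = 0.250000, coefficient = 2
x_3 = 0.6250, f(x_3) = 0.390625, coefficient = 2
x_4 = 0.7500, f(x_4) = 0.562500, coefficient = 2
x_5 = 0.8750, f(x_5) = 0.765625, coefficient = 2
x_6 = 1.0000, f(x_6) = 1.000000, coefficient = 2
x_7 = 1.1250, f(x_7) = 1.265625, coefficient = 2
x_8 = 1.2500, f(x_8) = 1.562500, coefficient = 1

I ≈ (0.125000/2) × 10.375000 = 0.648438
Exact value: 0.645833
Error: 0.002604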